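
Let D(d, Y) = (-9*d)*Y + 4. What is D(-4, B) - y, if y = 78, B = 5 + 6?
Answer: 322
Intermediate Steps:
B = 11
D(d, Y) = 4 - 9*Y*d (D(d, Y) = -9*Y*d + 4 = 4 - 9*Y*d)
D(-4, B) - y = (4 - 9*11*(-4)) - 1*78 = (4 + 396) - 78 = 400 - 78 = 322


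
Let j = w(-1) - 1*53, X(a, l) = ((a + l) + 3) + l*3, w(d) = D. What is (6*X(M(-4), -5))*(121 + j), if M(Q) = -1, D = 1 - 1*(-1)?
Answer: -7560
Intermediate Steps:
D = 2 (D = 1 + 1 = 2)
w(d) = 2
X(a, l) = 3 + a + 4*l (X(a, l) = (3 + a + l) + 3*l = 3 + a + 4*l)
j = -51 (j = 2 - 1*53 = 2 - 53 = -51)
(6*X(M(-4), -5))*(121 + j) = (6*(3 - 1 + 4*(-5)))*(121 - 51) = (6*(3 - 1 - 20))*70 = (6*(-18))*70 = -108*70 = -7560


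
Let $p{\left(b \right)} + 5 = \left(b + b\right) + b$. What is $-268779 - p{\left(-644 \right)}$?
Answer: $-266842$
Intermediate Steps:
$p{\left(b \right)} = -5 + 3 b$ ($p{\left(b \right)} = -5 + \left(\left(b + b\right) + b\right) = -5 + \left(2 b + b\right) = -5 + 3 b$)
$-268779 - p{\left(-644 \right)} = -268779 - \left(-5 + 3 \left(-644\right)\right) = -268779 - \left(-5 - 1932\right) = -268779 - -1937 = -268779 + 1937 = -266842$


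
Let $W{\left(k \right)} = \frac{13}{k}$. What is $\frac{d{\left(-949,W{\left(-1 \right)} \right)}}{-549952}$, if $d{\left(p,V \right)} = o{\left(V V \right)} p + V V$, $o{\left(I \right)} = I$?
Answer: $\frac{3081}{10576} \approx 0.29132$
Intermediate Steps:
$d{\left(p,V \right)} = V^{2} + p V^{2}$ ($d{\left(p,V \right)} = V V p + V V = V^{2} p + V^{2} = p V^{2} + V^{2} = V^{2} + p V^{2}$)
$\frac{d{\left(-949,W{\left(-1 \right)} \right)}}{-549952} = \frac{\left(\frac{13}{-1}\right)^{2} \left(1 - 949\right)}{-549952} = \left(13 \left(-1\right)\right)^{2} \left(-948\right) \left(- \frac{1}{549952}\right) = \left(-13\right)^{2} \left(-948\right) \left(- \frac{1}{549952}\right) = 169 \left(-948\right) \left(- \frac{1}{549952}\right) = \left(-160212\right) \left(- \frac{1}{549952}\right) = \frac{3081}{10576}$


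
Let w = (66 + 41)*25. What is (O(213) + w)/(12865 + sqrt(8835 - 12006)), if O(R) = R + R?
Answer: 39894365/165511396 - 3101*I*sqrt(3171)/165511396 ≈ 0.24104 - 0.001055*I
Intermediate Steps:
O(R) = 2*R
w = 2675 (w = 107*25 = 2675)
(O(213) + w)/(12865 + sqrt(8835 - 12006)) = (2*213 + 2675)/(12865 + sqrt(8835 - 12006)) = (426 + 2675)/(12865 + sqrt(-3171)) = 3101/(12865 + I*sqrt(3171))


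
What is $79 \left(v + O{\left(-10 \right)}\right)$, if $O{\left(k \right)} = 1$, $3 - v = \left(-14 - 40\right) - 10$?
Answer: $5372$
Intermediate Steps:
$v = 67$ ($v = 3 - \left(\left(-14 - 40\right) - 10\right) = 3 - \left(-54 - 10\right) = 3 - -64 = 3 + 64 = 67$)
$79 \left(v + O{\left(-10 \right)}\right) = 79 \left(67 + 1\right) = 79 \cdot 68 = 5372$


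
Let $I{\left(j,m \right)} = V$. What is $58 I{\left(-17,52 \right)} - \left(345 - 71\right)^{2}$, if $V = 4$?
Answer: $-74844$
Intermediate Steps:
$I{\left(j,m \right)} = 4$
$58 I{\left(-17,52 \right)} - \left(345 - 71\right)^{2} = 58 \cdot 4 - \left(345 - 71\right)^{2} = 232 - 274^{2} = 232 - 75076 = -74844$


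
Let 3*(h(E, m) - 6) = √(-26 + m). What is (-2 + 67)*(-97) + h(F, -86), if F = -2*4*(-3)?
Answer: -6299 + 4*I*√7/3 ≈ -6299.0 + 3.5277*I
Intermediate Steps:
F = 24 (F = -8*(-3) = 24)
h(E, m) = 6 + √(-26 + m)/3
(-2 + 67)*(-97) + h(F, -86) = (-2 + 67)*(-97) + (6 + √(-26 - 86)/3) = 65*(-97) + (6 + √(-112)/3) = -6305 + (6 + (4*I*√7)/3) = -6305 + (6 + 4*I*√7/3) = -6299 + 4*I*√7/3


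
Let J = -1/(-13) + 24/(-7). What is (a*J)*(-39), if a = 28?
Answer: 3660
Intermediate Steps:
J = -305/91 (J = -1*(-1/13) + 24*(-1/7) = 1/13 - 24/7 = -305/91 ≈ -3.3516)
(a*J)*(-39) = (28*(-305/91))*(-39) = -1220/13*(-39) = 3660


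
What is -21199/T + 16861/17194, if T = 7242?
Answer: -3564533/1831161 ≈ -1.9466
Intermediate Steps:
-21199/T + 16861/17194 = -21199/7242 + 16861/17194 = -21199*1/7242 + 16861*(1/17194) = -1247/426 + 16861/17194 = -3564533/1831161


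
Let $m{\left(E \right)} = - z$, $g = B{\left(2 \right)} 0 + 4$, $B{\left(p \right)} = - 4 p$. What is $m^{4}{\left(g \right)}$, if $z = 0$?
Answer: $0$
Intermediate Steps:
$g = 4$ ($g = \left(-4\right) 2 \cdot 0 + 4 = \left(-8\right) 0 + 4 = 0 + 4 = 4$)
$m{\left(E \right)} = 0$ ($m{\left(E \right)} = \left(-1\right) 0 = 0$)
$m^{4}{\left(g \right)} = 0^{4} = 0$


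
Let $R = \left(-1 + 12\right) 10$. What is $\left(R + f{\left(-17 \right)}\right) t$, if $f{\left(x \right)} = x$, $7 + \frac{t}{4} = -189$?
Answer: $-72912$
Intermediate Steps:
$t = -784$ ($t = -28 + 4 \left(-189\right) = -28 - 756 = -784$)
$R = 110$ ($R = 11 \cdot 10 = 110$)
$\left(R + f{\left(-17 \right)}\right) t = \left(110 - 17\right) \left(-784\right) = 93 \left(-784\right) = -72912$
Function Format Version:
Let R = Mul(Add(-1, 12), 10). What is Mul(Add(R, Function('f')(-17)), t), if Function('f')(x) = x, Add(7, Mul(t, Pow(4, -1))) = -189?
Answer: -72912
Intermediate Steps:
t = -784 (t = Add(-28, Mul(4, -189)) = Add(-28, -756) = -784)
R = 110 (R = Mul(11, 10) = 110)
Mul(Add(R, Function('f')(-17)), t) = Mul(Add(110, -17), -784) = Mul(93, -784) = -72912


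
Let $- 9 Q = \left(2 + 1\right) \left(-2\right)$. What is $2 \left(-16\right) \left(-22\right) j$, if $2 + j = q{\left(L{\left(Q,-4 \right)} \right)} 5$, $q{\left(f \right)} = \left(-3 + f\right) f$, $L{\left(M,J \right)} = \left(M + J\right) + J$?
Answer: $\frac{2387968}{9} \approx 2.6533 \cdot 10^{5}$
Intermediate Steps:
$Q = \frac{2}{3}$ ($Q = - \frac{\left(2 + 1\right) \left(-2\right)}{9} = - \frac{3 \left(-2\right)}{9} = \left(- \frac{1}{9}\right) \left(-6\right) = \frac{2}{3} \approx 0.66667$)
$L{\left(M,J \right)} = M + 2 J$ ($L{\left(M,J \right)} = \left(J + M\right) + J = M + 2 J$)
$q{\left(f \right)} = f \left(-3 + f\right)$
$j = \frac{3392}{9}$ ($j = -2 + \left(\frac{2}{3} + 2 \left(-4\right)\right) \left(-3 + \left(\frac{2}{3} + 2 \left(-4\right)\right)\right) 5 = -2 + \left(\frac{2}{3} - 8\right) \left(-3 + \left(\frac{2}{3} - 8\right)\right) 5 = -2 + - \frac{22 \left(-3 - \frac{22}{3}\right)}{3} \cdot 5 = -2 + \left(- \frac{22}{3}\right) \left(- \frac{31}{3}\right) 5 = -2 + \frac{682}{9} \cdot 5 = -2 + \frac{3410}{9} = \frac{3392}{9} \approx 376.89$)
$2 \left(-16\right) \left(-22\right) j = 2 \left(-16\right) \left(-22\right) \frac{3392}{9} = \left(-32\right) \left(-22\right) \frac{3392}{9} = 704 \cdot \frac{3392}{9} = \frac{2387968}{9}$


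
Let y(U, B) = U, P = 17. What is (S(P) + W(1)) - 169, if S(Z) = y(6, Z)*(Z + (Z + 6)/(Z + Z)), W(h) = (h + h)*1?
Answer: -1036/17 ≈ -60.941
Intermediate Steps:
W(h) = 2*h (W(h) = (2*h)*1 = 2*h)
S(Z) = 6*Z + 3*(6 + Z)/Z (S(Z) = 6*(Z + (Z + 6)/(Z + Z)) = 6*(Z + (6 + Z)/((2*Z))) = 6*(Z + (6 + Z)*(1/(2*Z))) = 6*(Z + (6 + Z)/(2*Z)) = 6*Z + 3*(6 + Z)/Z)
(S(P) + W(1)) - 169 = ((3 + 6*17 + 18/17) + 2*1) - 169 = ((3 + 102 + 18*(1/17)) + 2) - 169 = ((3 + 102 + 18/17) + 2) - 169 = (1803/17 + 2) - 169 = 1837/17 - 169 = -1036/17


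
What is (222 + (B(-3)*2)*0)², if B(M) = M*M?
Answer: 49284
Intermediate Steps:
B(M) = M²
(222 + (B(-3)*2)*0)² = (222 + ((-3)²*2)*0)² = (222 + (9*2)*0)² = (222 + 18*0)² = (222 + 0)² = 222² = 49284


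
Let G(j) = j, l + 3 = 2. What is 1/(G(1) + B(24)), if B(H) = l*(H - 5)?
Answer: -1/18 ≈ -0.055556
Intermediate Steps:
l = -1 (l = -3 + 2 = -1)
B(H) = 5 - H (B(H) = -(H - 5) = -(-5 + H) = 5 - H)
1/(G(1) + B(24)) = 1/(1 + (5 - 1*24)) = 1/(1 + (5 - 24)) = 1/(1 - 19) = 1/(-18) = -1/18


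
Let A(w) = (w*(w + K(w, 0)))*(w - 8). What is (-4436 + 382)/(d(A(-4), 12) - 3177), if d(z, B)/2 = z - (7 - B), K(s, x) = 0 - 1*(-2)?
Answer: 4054/3359 ≈ 1.2069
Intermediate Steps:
K(s, x) = 2 (K(s, x) = 0 + 2 = 2)
A(w) = w*(-8 + w)*(2 + w) (A(w) = (w*(w + 2))*(w - 8) = (w*(2 + w))*(-8 + w) = w*(-8 + w)*(2 + w))
d(z, B) = -14 + 2*B + 2*z (d(z, B) = 2*(z - (7 - B)) = 2*(z + (-7 + B)) = 2*(-7 + B + z) = -14 + 2*B + 2*z)
(-4436 + 382)/(d(A(-4), 12) - 3177) = (-4436 + 382)/((-14 + 2*12 + 2*(-4*(-16 + (-4)**2 - 6*(-4)))) - 3177) = -4054/((-14 + 24 + 2*(-4*(-16 + 16 + 24))) - 3177) = -4054/((-14 + 24 + 2*(-4*24)) - 3177) = -4054/((-14 + 24 + 2*(-96)) - 3177) = -4054/((-14 + 24 - 192) - 3177) = -4054/(-182 - 3177) = -4054/(-3359) = -4054*(-1/3359) = 4054/3359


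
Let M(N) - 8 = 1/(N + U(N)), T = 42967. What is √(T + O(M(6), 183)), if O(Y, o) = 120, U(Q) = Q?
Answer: √43087 ≈ 207.57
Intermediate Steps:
M(N) = 8 + 1/(2*N) (M(N) = 8 + 1/(N + N) = 8 + 1/(2*N))
√(T + O(M(6), 183)) = √(42967 + 120) = √43087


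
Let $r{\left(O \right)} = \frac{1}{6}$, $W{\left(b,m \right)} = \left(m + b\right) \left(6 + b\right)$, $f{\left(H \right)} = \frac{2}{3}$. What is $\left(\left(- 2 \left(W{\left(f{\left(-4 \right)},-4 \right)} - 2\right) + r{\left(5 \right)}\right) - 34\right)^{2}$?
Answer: $\frac{69169}{324} \approx 213.48$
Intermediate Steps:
$f{\left(H \right)} = \frac{2}{3}$ ($f{\left(H \right)} = 2 \cdot \frac{1}{3} = \frac{2}{3}$)
$W{\left(b,m \right)} = \left(6 + b\right) \left(b + m\right)$ ($W{\left(b,m \right)} = \left(b + m\right) \left(6 + b\right) = \left(6 + b\right) \left(b + m\right)$)
$r{\left(O \right)} = \frac{1}{6}$
$\left(\left(- 2 \left(W{\left(f{\left(-4 \right)},-4 \right)} - 2\right) + r{\left(5 \right)}\right) - 34\right)^{2} = \left(\left(- 2 \left(\left(\left(\frac{2}{3}\right)^{2} + 6 \cdot \frac{2}{3} + 6 \left(-4\right) + \frac{2}{3} \left(-4\right)\right) - 2\right) + \frac{1}{6}\right) - 34\right)^{2} = \left(\left(- 2 \left(\left(\frac{4}{9} + 4 - 24 - \frac{8}{3}\right) - 2\right) + \frac{1}{6}\right) - 34\right)^{2} = \left(\left(- 2 \left(- \frac{200}{9} - 2\right) + \frac{1}{6}\right) - 34\right)^{2} = \left(\left(\left(-2\right) \left(- \frac{218}{9}\right) + \frac{1}{6}\right) - 34\right)^{2} = \left(\left(\frac{436}{9} + \frac{1}{6}\right) - 34\right)^{2} = \left(\frac{875}{18} - 34\right)^{2} = \left(\frac{263}{18}\right)^{2} = \frac{69169}{324}$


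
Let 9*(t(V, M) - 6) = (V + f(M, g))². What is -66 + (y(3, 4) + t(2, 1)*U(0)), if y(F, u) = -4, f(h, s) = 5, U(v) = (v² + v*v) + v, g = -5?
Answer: -70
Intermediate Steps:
U(v) = v + 2*v² (U(v) = (v² + v²) + v = 2*v² + v = v + 2*v²)
t(V, M) = 6 + (5 + V)²/9 (t(V, M) = 6 + (V + 5)²/9 = 6 + (5 + V)²/9)
-66 + (y(3, 4) + t(2, 1)*U(0)) = -66 + (-4 + (6 + (5 + 2)²/9)*(0*(1 + 2*0))) = -66 + (-4 + (6 + (⅑)*7²)*(0*(1 + 0))) = -66 + (-4 + (6 + (⅑)*49)*(0*1)) = -66 + (-4 + (6 + 49/9)*0) = -66 + (-4 + (103/9)*0) = -66 + (-4 + 0) = -66 - 4 = -70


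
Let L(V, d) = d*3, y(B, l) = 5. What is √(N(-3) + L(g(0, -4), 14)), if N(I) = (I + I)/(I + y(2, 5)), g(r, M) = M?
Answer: √39 ≈ 6.2450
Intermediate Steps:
L(V, d) = 3*d
N(I) = 2*I/(5 + I) (N(I) = (I + I)/(I + 5) = (2*I)/(5 + I) = 2*I/(5 + I))
√(N(-3) + L(g(0, -4), 14)) = √(2*(-3)/(5 - 3) + 3*14) = √(2*(-3)/2 + 42) = √(2*(-3)*(½) + 42) = √(-3 + 42) = √39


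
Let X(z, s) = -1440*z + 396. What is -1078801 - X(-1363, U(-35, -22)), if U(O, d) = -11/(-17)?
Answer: -3041917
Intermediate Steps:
U(O, d) = 11/17 (U(O, d) = -11*(-1/17) = 11/17)
X(z, s) = 396 - 1440*z
-1078801 - X(-1363, U(-35, -22)) = -1078801 - (396 - 1440*(-1363)) = -1078801 - (396 + 1962720) = -1078801 - 1*1963116 = -1078801 - 1963116 = -3041917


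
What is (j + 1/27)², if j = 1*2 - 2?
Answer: 1/729 ≈ 0.0013717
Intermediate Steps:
j = 0 (j = 2 - 2 = 0)
(j + 1/27)² = (0 + 1/27)² = (1/27)² = 1/729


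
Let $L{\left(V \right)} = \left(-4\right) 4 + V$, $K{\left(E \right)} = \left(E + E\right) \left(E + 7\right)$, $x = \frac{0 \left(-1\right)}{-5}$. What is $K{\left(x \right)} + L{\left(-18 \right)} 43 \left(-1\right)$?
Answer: $1462$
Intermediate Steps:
$x = 0$ ($x = 0 \left(- \frac{1}{5}\right) = 0$)
$K{\left(E \right)} = 2 E \left(7 + E\right)$
$L{\left(V \right)} = -16 + V$
$K{\left(x \right)} + L{\left(-18 \right)} 43 \left(-1\right) = 2 \cdot 0 \left(7 + 0\right) + \left(-16 - 18\right) 43 \left(-1\right) = 2 \cdot 0 \cdot 7 - -1462 = 0 + 1462 = 1462$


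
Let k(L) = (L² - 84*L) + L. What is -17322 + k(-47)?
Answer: -11212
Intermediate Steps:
k(L) = L² - 83*L
-17322 + k(-47) = -17322 - 47*(-83 - 47) = -17322 - 47*(-130) = -17322 + 6110 = -11212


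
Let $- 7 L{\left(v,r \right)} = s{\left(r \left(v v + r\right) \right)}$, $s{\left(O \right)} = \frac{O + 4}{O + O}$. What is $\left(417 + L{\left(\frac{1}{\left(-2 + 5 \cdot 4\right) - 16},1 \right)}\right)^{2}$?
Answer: $\frac{17363889}{100} \approx 1.7364 \cdot 10^{5}$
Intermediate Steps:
$s{\left(O \right)} = \frac{4 + O}{2 O}$
$L{\left(v,r \right)} = - \frac{4 + r \left(r + v^{2}\right)}{14 r \left(r + v^{2}\right)}$ ($L{\left(v,r \right)} = - \frac{\frac{1}{2} \frac{1}{r \left(v v + r\right)} \left(4 + r \left(v v + r\right)\right)}{7} = - \frac{\frac{1}{2} \frac{1}{r \left(v^{2} + r\right)} \left(4 + r \left(v^{2} + r\right)\right)}{7} = - \frac{\frac{1}{2} \frac{1}{r \left(r + v^{2}\right)} \left(4 + r \left(r + v^{2}\right)\right)}{7} = - \frac{\frac{1}{2} \frac{1}{r} \frac{1}{r + v^{2}} \left(4 + r \left(r + v^{2}\right)\right)}{7} = - \frac{4 + r \left(r + v^{2}\right)}{14 r \left(r + v^{2}\right)}$)
$\left(417 + L{\left(\frac{1}{\left(-2 + 5 \cdot 4\right) - 16},1 \right)}\right)^{2} = \left(417 + \frac{-4 - 1 \left(1 + \left(\frac{1}{\left(-2 + 5 \cdot 4\right) - 16}\right)^{2}\right)}{14 \cdot 1 \left(1 + \left(\frac{1}{\left(-2 + 5 \cdot 4\right) - 16}\right)^{2}\right)}\right)^{2} = \left(417 + \frac{1}{14} \cdot 1 \frac{1}{1 + \left(\frac{1}{\left(-2 + 20\right) - 16}\right)^{2}} \left(-4 - 1 \left(1 + \left(\frac{1}{\left(-2 + 20\right) - 16}\right)^{2}\right)\right)\right)^{2} = \left(417 + \frac{1}{14} \cdot 1 \frac{1}{1 + \left(\frac{1}{18 - 16}\right)^{2}} \left(-4 - 1 \left(1 + \left(\frac{1}{18 - 16}\right)^{2}\right)\right)\right)^{2} = \left(417 + \frac{1}{14} \cdot 1 \frac{1}{1 + \left(\frac{1}{2}\right)^{2}} \left(-4 - 1 \left(1 + \left(\frac{1}{2}\right)^{2}\right)\right)\right)^{2} = \left(417 + \frac{1}{14} \cdot 1 \frac{1}{1 + \frac{1}{4}} \left(-4 - 1 \left(1 + \frac{1}{4}\right)\right)\right)^{2} = \left(417 + \frac{1}{14} \cdot 1 \frac{1}{\frac{5}{4}} \left(-4 - 1 \cdot \frac{5}{4}\right)\right)^{2} = \left(417 + \frac{1}{14} \cdot 1 \cdot \frac{4}{5} \left(-4 - \frac{5}{4}\right)\right)^{2} = \left(417 + \frac{1}{14} \cdot 1 \cdot \frac{4}{5} \left(- \frac{21}{4}\right)\right)^{2} = \left(417 - \frac{3}{10}\right)^{2} = \left(\frac{4167}{10}\right)^{2} = \frac{17363889}{100}$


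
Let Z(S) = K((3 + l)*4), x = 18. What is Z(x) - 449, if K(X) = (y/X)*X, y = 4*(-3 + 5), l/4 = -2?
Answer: -441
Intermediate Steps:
l = -8 (l = 4*(-2) = -8)
y = 8 (y = 4*2 = 8)
K(X) = 8 (K(X) = (8/X)*X = 8)
Z(S) = 8
Z(x) - 449 = 8 - 449 = -441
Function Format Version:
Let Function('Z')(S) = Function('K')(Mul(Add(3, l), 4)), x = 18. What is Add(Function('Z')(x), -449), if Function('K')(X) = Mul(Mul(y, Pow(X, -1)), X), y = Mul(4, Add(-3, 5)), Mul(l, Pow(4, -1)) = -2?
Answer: -441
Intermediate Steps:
l = -8 (l = Mul(4, -2) = -8)
y = 8 (y = Mul(4, 2) = 8)
Function('K')(X) = 8 (Function('K')(X) = Mul(Mul(8, Pow(X, -1)), X) = 8)
Function('Z')(S) = 8
Add(Function('Z')(x), -449) = Add(8, -449) = -441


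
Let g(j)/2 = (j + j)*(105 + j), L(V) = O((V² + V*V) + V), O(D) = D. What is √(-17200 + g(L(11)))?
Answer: 6*√9586 ≈ 587.45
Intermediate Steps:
L(V) = V + 2*V² (L(V) = (V² + V*V) + V = (V² + V²) + V = 2*V² + V = V + 2*V²)
g(j) = 4*j*(105 + j) (g(j) = 2*((j + j)*(105 + j)) = 2*((2*j)*(105 + j)) = 2*(2*j*(105 + j)) = 4*j*(105 + j))
√(-17200 + g(L(11))) = √(-17200 + 4*(11*(1 + 2*11))*(105 + 11*(1 + 2*11))) = √(-17200 + 4*(11*(1 + 22))*(105 + 11*(1 + 22))) = √(-17200 + 4*(11*23)*(105 + 11*23)) = √(-17200 + 4*253*(105 + 253)) = √(-17200 + 4*253*358) = √(-17200 + 362296) = √345096 = 6*√9586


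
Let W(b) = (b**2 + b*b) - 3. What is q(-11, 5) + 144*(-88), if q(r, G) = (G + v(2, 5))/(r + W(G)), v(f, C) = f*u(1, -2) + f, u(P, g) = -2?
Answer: -152063/12 ≈ -12672.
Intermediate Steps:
v(f, C) = -f (v(f, C) = f*(-2) + f = -2*f + f = -f)
W(b) = -3 + 2*b**2 (W(b) = (b**2 + b**2) - 3 = 2*b**2 - 3 = -3 + 2*b**2)
q(r, G) = (-2 + G)/(-3 + r + 2*G**2) (q(r, G) = (G - 1*2)/(r + (-3 + 2*G**2)) = (G - 2)/(-3 + r + 2*G**2) = (-2 + G)/(-3 + r + 2*G**2))
q(-11, 5) + 144*(-88) = (-2 + 5)/(-3 - 11 + 2*5**2) + 144*(-88) = 3/(-3 - 11 + 2*25) - 12672 = 3/(-3 - 11 + 50) - 12672 = 3/36 - 12672 = (1/36)*3 - 12672 = 1/12 - 12672 = -152063/12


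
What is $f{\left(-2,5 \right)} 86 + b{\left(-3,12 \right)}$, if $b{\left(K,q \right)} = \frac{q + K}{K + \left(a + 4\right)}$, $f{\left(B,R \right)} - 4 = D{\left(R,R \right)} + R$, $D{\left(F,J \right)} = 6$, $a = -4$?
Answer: $1287$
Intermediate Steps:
$f{\left(B,R \right)} = 10 + R$ ($f{\left(B,R \right)} = 4 + \left(6 + R\right) = 10 + R$)
$b{\left(K,q \right)} = \frac{K + q}{K}$ ($b{\left(K,q \right)} = \frac{q + K}{K + \left(-4 + 4\right)} = \frac{K + q}{K + 0} = \frac{K + q}{K}$)
$f{\left(-2,5 \right)} 86 + b{\left(-3,12 \right)} = \left(10 + 5\right) 86 + \frac{-3 + 12}{-3} = 15 \cdot 86 - 3 = 1290 - 3 = 1287$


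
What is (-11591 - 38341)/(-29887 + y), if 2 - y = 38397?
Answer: 24966/34141 ≈ 0.73126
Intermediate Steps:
y = -38395 (y = 2 - 1*38397 = 2 - 38397 = -38395)
(-11591 - 38341)/(-29887 + y) = (-11591 - 38341)/(-29887 - 38395) = -49932/(-68282) = -49932*(-1/68282) = 24966/34141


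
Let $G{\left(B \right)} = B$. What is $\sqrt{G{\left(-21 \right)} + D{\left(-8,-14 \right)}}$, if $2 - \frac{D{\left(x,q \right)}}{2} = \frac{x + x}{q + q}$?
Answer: $\frac{i \sqrt{889}}{7} \approx 4.2594 i$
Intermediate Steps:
$D{\left(x,q \right)} = 4 - \frac{2 x}{q}$ ($D{\left(x,q \right)} = 4 - 2 \frac{x + x}{q + q} = 4 - 2 \frac{2 x}{2 q} = 4 - 2 \cdot 2 x \frac{1}{2 q} = 4 - 2 \frac{x}{q} = 4 - \frac{2 x}{q}$)
$\sqrt{G{\left(-21 \right)} + D{\left(-8,-14 \right)}} = \sqrt{-21 + \left(4 - - \frac{16}{-14}\right)} = \sqrt{-21 + \left(4 - \left(-16\right) \left(- \frac{1}{14}\right)\right)} = \sqrt{-21 + \left(4 - \frac{8}{7}\right)} = \sqrt{-21 + \frac{20}{7}} = \sqrt{- \frac{127}{7}} = \frac{i \sqrt{889}}{7}$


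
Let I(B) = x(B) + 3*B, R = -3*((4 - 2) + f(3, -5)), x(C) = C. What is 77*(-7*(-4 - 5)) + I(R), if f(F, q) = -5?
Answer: 4887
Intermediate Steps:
R = 9 (R = -3*((4 - 2) - 5) = -3*(2 - 5) = -3*(-3) = 9)
I(B) = 4*B (I(B) = B + 3*B = 4*B)
77*(-7*(-4 - 5)) + I(R) = 77*(-7*(-4 - 5)) + 4*9 = 77*(-7*(-9)) + 36 = 77*63 + 36 = 4851 + 36 = 4887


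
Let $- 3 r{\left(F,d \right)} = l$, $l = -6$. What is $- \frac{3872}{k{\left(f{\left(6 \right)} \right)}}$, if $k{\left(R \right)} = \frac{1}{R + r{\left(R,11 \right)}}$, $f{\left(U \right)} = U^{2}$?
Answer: $-147136$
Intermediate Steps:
$r{\left(F,d \right)} = 2$ ($r{\left(F,d \right)} = \left(- \frac{1}{3}\right) \left(-6\right) = 2$)
$k{\left(R \right)} = \frac{1}{2 + R}$ ($k{\left(R \right)} = \frac{1}{R + 2} = \frac{1}{2 + R}$)
$- \frac{3872}{k{\left(f{\left(6 \right)} \right)}} = - \frac{3872}{\frac{1}{2 + 6^{2}}} = - \frac{3872}{\frac{1}{2 + 36}} = - \frac{3872}{\frac{1}{38}} = - 3872 \frac{1}{\frac{1}{38}} = \left(-3872\right) 38 = -147136$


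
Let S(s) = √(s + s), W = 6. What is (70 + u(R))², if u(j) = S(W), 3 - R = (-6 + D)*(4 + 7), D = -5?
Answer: 4912 + 280*√3 ≈ 5397.0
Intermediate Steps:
R = 124 (R = 3 - (-6 - 5)*(4 + 7) = 3 - (-11)*11 = 3 - 1*(-121) = 3 + 121 = 124)
S(s) = √2*√s (S(s) = √(2*s) = √2*√s)
u(j) = 2*√3 (u(j) = √2*√6 = 2*√3)
(70 + u(R))² = (70 + 2*√3)²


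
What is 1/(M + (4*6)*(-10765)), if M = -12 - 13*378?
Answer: -1/263286 ≈ -3.7982e-6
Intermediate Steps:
M = -4926 (M = -12 - 4914 = -4926)
1/(M + (4*6)*(-10765)) = 1/(-4926 + (4*6)*(-10765)) = 1/(-4926 + 24*(-10765)) = 1/(-4926 - 258360) = 1/(-263286) = -1/263286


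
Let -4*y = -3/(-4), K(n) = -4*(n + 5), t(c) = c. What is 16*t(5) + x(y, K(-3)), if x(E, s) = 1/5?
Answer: 401/5 ≈ 80.200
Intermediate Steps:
K(n) = -20 - 4*n (K(n) = -4*(5 + n) = -20 - 4*n)
y = -3/16 (y = -(-3)/(4*(-4)) = -(-3)*(-1)/(4*4) = -¼*¾ = -3/16 ≈ -0.18750)
x(E, s) = ⅕
16*t(5) + x(y, K(-3)) = 16*5 + ⅕ = 80 + ⅕ = 401/5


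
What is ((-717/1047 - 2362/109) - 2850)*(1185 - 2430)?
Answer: 136037712555/38041 ≈ 3.5761e+6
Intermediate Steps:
((-717/1047 - 2362/109) - 2850)*(1185 - 2430) = ((-717*1/1047 - 2362*1/109) - 2850)*(-1245) = ((-239/349 - 2362/109) - 2850)*(-1245) = (-850389/38041 - 2850)*(-1245) = -109267239/38041*(-1245) = 136037712555/38041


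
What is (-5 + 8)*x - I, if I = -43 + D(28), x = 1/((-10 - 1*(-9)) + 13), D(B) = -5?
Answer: 193/4 ≈ 48.250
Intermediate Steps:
x = 1/12 (x = 1/((-10 + 9) + 13) = 1/(-1 + 13) = 1/12 ≈ 0.083333)
I = -48 (I = -43 - 5 = -48)
(-5 + 8)*x - I = (-5 + 8)*(1/12) - 1*(-48) = 3*(1/12) + 48 = ¼ + 48 = 193/4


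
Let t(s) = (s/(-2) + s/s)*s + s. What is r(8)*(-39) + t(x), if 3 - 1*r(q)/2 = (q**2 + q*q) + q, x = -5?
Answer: 20703/2 ≈ 10352.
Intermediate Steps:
r(q) = 6 - 4*q**2 - 2*q (r(q) = 6 - 2*((q**2 + q*q) + q) = 6 - 2*((q**2 + q**2) + q) = 6 - 2*(2*q**2 + q) = 6 - 2*(q + 2*q**2) = 6 + (-4*q**2 - 2*q) = 6 - 4*q**2 - 2*q)
t(s) = s + s*(1 - s/2) (t(s) = (s*(-1/2) + 1)*s + s = (-s/2 + 1)*s + s = (1 - s/2)*s + s = s*(1 - s/2) + s = s + s*(1 - s/2))
r(8)*(-39) + t(x) = (6 - 4*8**2 - 2*8)*(-39) + (1/2)*(-5)*(4 - 1*(-5)) = (6 - 4*64 - 16)*(-39) + (1/2)*(-5)*(4 + 5) = (6 - 256 - 16)*(-39) + (1/2)*(-5)*9 = -266*(-39) - 45/2 = 10374 - 45/2 = 20703/2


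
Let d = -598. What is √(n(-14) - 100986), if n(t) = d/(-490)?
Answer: I*√123706355/35 ≈ 317.78*I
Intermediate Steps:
n(t) = 299/245 (n(t) = -598/(-490) = -598*(-1/490) = 299/245)
√(n(-14) - 100986) = √(299/245 - 100986) = √(-24741271/245) = I*√123706355/35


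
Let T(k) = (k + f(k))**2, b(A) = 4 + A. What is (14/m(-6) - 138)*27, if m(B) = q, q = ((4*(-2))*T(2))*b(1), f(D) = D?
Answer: -1192509/320 ≈ -3726.6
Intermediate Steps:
T(k) = 4*k**2 (T(k) = (k + k)**2 = (2*k)**2 = 4*k**2)
q = -640 (q = ((4*(-2))*(4*2**2))*(4 + 1) = -32*4*5 = -8*16*5 = -128*5 = -640)
m(B) = -640
(14/m(-6) - 138)*27 = (14/(-640) - 138)*27 = (14*(-1/640) - 138)*27 = (-7/320 - 138)*27 = -44167/320*27 = -1192509/320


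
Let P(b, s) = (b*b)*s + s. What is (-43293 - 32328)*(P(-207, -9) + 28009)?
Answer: 27045170061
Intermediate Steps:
P(b, s) = s + s*b**2 (P(b, s) = b**2*s + s = s*b**2 + s = s + s*b**2)
(-43293 - 32328)*(P(-207, -9) + 28009) = (-43293 - 32328)*(-9*(1 + (-207)**2) + 28009) = -75621*(-9*(1 + 42849) + 28009) = -75621*(-9*42850 + 28009) = -75621*(-385650 + 28009) = -75621*(-357641) = 27045170061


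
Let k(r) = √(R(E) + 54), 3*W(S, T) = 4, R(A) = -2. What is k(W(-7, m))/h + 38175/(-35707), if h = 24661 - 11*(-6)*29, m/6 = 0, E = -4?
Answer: -38175/35707 + 2*√13/26575 ≈ -1.0688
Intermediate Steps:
m = 0 (m = 6*0 = 0)
W(S, T) = 4/3 (W(S, T) = (⅓)*4 = 4/3)
k(r) = 2*√13 (k(r) = √(-2 + 54) = √52 = 2*√13)
h = 26575 (h = 24661 + 66*29 = 24661 + 1914 = 26575)
k(W(-7, m))/h + 38175/(-35707) = (2*√13)/26575 + 38175/(-35707) = (2*√13)*(1/26575) + 38175*(-1/35707) = 2*√13/26575 - 38175/35707 = -38175/35707 + 2*√13/26575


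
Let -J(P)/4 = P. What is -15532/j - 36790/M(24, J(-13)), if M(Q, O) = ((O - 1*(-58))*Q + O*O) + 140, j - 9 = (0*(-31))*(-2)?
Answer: -14251433/8226 ≈ -1732.5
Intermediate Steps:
J(P) = -4*P
j = 9 (j = 9 + (0*(-31))*(-2) = 9 + 0*(-2) = 9 + 0 = 9)
M(Q, O) = 140 + O² + Q*(58 + O) (M(Q, O) = ((O + 58)*Q + O²) + 140 = ((58 + O)*Q + O²) + 140 = (Q*(58 + O) + O²) + 140 = (O² + Q*(58 + O)) + 140 = 140 + O² + Q*(58 + O))
-15532/j - 36790/M(24, J(-13)) = -15532/9 - 36790/(140 + (-4*(-13))² + 58*24 - 4*(-13)*24) = -15532*⅑ - 36790/(140 + 52² + 1392 + 52*24) = -15532/9 - 36790/(140 + 2704 + 1392 + 1248) = -15532/9 - 36790/5484 = -15532/9 - 36790*1/5484 = -15532/9 - 18395/2742 = -14251433/8226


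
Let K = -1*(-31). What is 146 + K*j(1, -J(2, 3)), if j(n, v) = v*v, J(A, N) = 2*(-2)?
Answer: 642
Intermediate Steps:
J(A, N) = -4
j(n, v) = v**2
K = 31
146 + K*j(1, -J(2, 3)) = 146 + 31*(-1*(-4))**2 = 146 + 31*4**2 = 146 + 31*16 = 146 + 496 = 642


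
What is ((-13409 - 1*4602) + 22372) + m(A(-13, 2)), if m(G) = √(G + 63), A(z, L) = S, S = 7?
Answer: 4361 + √70 ≈ 4369.4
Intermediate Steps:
A(z, L) = 7
m(G) = √(63 + G)
((-13409 - 1*4602) + 22372) + m(A(-13, 2)) = ((-13409 - 1*4602) + 22372) + √(63 + 7) = ((-13409 - 4602) + 22372) + √70 = (-18011 + 22372) + √70 = 4361 + √70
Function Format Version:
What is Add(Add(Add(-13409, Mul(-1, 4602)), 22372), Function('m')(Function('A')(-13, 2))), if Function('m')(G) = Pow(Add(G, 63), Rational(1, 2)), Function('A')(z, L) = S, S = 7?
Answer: Add(4361, Pow(70, Rational(1, 2))) ≈ 4369.4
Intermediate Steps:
Function('A')(z, L) = 7
Function('m')(G) = Pow(Add(63, G), Rational(1, 2))
Add(Add(Add(-13409, Mul(-1, 4602)), 22372), Function('m')(Function('A')(-13, 2))) = Add(Add(Add(-13409, Mul(-1, 4602)), 22372), Pow(Add(63, 7), Rational(1, 2))) = Add(Add(Add(-13409, -4602), 22372), Pow(70, Rational(1, 2))) = Add(Add(-18011, 22372), Pow(70, Rational(1, 2))) = Add(4361, Pow(70, Rational(1, 2)))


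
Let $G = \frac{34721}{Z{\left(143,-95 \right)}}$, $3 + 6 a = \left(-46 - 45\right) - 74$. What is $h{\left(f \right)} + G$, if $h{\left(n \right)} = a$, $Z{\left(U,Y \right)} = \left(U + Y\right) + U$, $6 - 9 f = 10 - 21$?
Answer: $\frac{29373}{191} \approx 153.79$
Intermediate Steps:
$f = \frac{17}{9}$ ($f = \frac{2}{3} - \frac{10 - 21}{9} = \frac{2}{3} - - \frac{11}{9} = \frac{2}{3} + \frac{11}{9} = \frac{17}{9} \approx 1.8889$)
$Z{\left(U,Y \right)} = Y + 2 U$
$a = -28$ ($a = - \frac{1}{2} + \frac{\left(-46 - 45\right) - 74}{6} = - \frac{1}{2} + \frac{-91 - 74}{6} = - \frac{1}{2} + \frac{1}{6} \left(-165\right) = - \frac{1}{2} - \frac{55}{2} = -28$)
$h{\left(n \right)} = -28$
$G = \frac{34721}{191}$ ($G = \frac{34721}{-95 + 2 \cdot 143} = \frac{34721}{-95 + 286} = \frac{34721}{191} \approx 181.79$)
$h{\left(f \right)} + G = -28 + \frac{34721}{191} = \frac{29373}{191}$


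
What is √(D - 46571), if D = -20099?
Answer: I*√66670 ≈ 258.21*I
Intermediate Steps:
√(D - 46571) = √(-20099 - 46571) = √(-66670) = I*√66670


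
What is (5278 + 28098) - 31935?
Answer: 1441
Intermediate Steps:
(5278 + 28098) - 31935 = 33376 - 31935 = 1441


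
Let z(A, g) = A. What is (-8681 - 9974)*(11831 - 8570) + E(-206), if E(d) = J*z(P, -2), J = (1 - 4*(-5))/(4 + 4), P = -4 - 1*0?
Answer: -121667931/2 ≈ -6.0834e+7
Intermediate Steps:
P = -4 (P = -4 + 0 = -4)
J = 21/8 (J = (1 + 20)/8 = 21*(⅛) = 21/8 ≈ 2.6250)
E(d) = -21/2 (E(d) = (21/8)*(-4) = -21/2)
(-8681 - 9974)*(11831 - 8570) + E(-206) = (-8681 - 9974)*(11831 - 8570) - 21/2 = -18655*3261 - 21/2 = -60833955 - 21/2 = -121667931/2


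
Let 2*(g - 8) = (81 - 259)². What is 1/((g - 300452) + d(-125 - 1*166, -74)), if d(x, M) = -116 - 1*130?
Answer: -1/284848 ≈ -3.5106e-6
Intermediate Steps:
d(x, M) = -246 (d(x, M) = -116 - 130 = -246)
g = 15850 (g = 8 + (81 - 259)²/2 = 8 + (½)*(-178)² = 8 + (½)*31684 = 8 + 15842 = 15850)
1/((g - 300452) + d(-125 - 1*166, -74)) = 1/((15850 - 300452) - 246) = 1/(-284602 - 246) = 1/(-284848) = -1/284848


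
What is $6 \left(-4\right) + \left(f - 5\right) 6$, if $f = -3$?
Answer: $-72$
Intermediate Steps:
$6 \left(-4\right) + \left(f - 5\right) 6 = 6 \left(-4\right) + \left(-3 - 5\right) 6 = -24 - 48 = -72$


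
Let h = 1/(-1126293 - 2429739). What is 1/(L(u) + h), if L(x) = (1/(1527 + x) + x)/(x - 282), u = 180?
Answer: -103192492608/182105020411 ≈ -0.56666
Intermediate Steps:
L(x) = (x + 1/(1527 + x))/(-282 + x)
h = -1/3556032 (h = 1/(-3556032) = -1/3556032 ≈ -2.8121e-7)
1/(L(u) + h) = 1/((1 + 180² + 1527*180)/(-430614 + 180² + 1245*180) - 1/3556032) = 1/((1 + 32400 + 274860)/(-430614 + 32400 + 224100) - 1/3556032) = 1/(307261/(-174114) - 1/3556032) = 1/(-1/174114*307261 - 1/3556032) = 1/(-307261/174114 - 1/3556032) = 1/(-182105020411/103192492608) = -103192492608/182105020411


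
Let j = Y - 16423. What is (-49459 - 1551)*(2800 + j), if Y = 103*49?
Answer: 437461760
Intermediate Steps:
Y = 5047
j = -11376 (j = 5047 - 16423 = -11376)
(-49459 - 1551)*(2800 + j) = (-49459 - 1551)*(2800 - 11376) = -51010*(-8576) = 437461760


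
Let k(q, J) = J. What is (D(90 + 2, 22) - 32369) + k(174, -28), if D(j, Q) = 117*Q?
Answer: -29823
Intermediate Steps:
(D(90 + 2, 22) - 32369) + k(174, -28) = (117*22 - 32369) - 28 = (2574 - 32369) - 28 = -29795 - 28 = -29823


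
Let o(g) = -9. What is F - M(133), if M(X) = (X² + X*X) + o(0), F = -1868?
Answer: -37237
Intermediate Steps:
M(X) = -9 + 2*X² (M(X) = (X² + X*X) - 9 = (X² + X²) - 9 = 2*X² - 9 = -9 + 2*X²)
F - M(133) = -1868 - (-9 + 2*133²) = -1868 - (-9 + 2*17689) = -1868 - (-9 + 35378) = -1868 - 1*35369 = -1868 - 35369 = -37237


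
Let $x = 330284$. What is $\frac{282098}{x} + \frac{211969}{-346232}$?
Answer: $\frac{6915346385}{28588722472} \approx 0.24189$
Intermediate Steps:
$\frac{282098}{x} + \frac{211969}{-346232} = \frac{282098}{330284} + \frac{211969}{-346232} = 282098 \cdot \frac{1}{330284} + 211969 \left(- \frac{1}{346232}\right) = \frac{141049}{165142} - \frac{211969}{346232} = \frac{6915346385}{28588722472}$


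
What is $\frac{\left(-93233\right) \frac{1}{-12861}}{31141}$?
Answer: $\frac{4907}{21079179} \approx 0.00023279$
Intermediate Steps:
$\frac{\left(-93233\right) \frac{1}{-12861}}{31141} = \left(-93233\right) \left(- \frac{1}{12861}\right) \frac{1}{31141} = \frac{93233}{12861} \cdot \frac{1}{31141} = \frac{4907}{21079179}$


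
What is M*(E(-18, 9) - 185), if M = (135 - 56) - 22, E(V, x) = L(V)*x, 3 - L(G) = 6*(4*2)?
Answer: -33630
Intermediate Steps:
L(G) = -45 (L(G) = 3 - 6*4*2 = 3 - 6*8 = 3 - 1*48 = 3 - 48 = -45)
E(V, x) = -45*x
M = 57 (M = 79 - 22 = 57)
M*(E(-18, 9) - 185) = 57*(-45*9 - 185) = 57*(-405 - 185) = 57*(-590) = -33630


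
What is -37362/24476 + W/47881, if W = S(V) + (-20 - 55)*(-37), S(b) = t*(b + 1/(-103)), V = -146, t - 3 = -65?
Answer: -77221033149/60354670834 ≈ -1.2795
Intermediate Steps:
t = -62 (t = 3 - 65 = -62)
S(b) = 62/103 - 62*b (S(b) = -62*(b + 1/(-103)) = -62*(b - 1/103) = -62*(-1/103 + b) = 62/103 - 62*b)
W = 1218243/103 (W = (62/103 - 62*(-146)) + (-20 - 55)*(-37) = (62/103 + 9052) - 75*(-37) = 932418/103 + 2775 = 1218243/103 ≈ 11828.)
-37362/24476 + W/47881 = -37362/24476 + (1218243/103)/47881 = -37362*1/24476 + (1218243/103)*(1/47881) = -18681/12238 + 1218243/4931743 = -77221033149/60354670834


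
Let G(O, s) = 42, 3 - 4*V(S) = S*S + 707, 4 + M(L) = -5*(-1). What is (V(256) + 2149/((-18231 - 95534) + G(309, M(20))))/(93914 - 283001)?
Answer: 1883255029/21503540901 ≈ 0.087579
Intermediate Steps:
M(L) = 1 (M(L) = -4 - 5*(-1) = -4 + 5 = 1)
V(S) = -176 - S²/4 (V(S) = ¾ - (S*S + 707)/4 = ¾ - (S² + 707)/4 = ¾ - (707 + S²)/4 = ¾ + (-707/4 - S²/4) = -176 - S²/4)
(V(256) + 2149/((-18231 - 95534) + G(309, M(20))))/(93914 - 283001) = ((-176 - ¼*256²) + 2149/((-18231 - 95534) + 42))/(93914 - 283001) = ((-176 - ¼*65536) + 2149/(-113765 + 42))/(-189087) = ((-176 - 16384) + 2149/(-113723))*(-1/189087) = (-16560 + 2149*(-1/113723))*(-1/189087) = (-16560 - 2149/113723)*(-1/189087) = -1883255029/113723*(-1/189087) = 1883255029/21503540901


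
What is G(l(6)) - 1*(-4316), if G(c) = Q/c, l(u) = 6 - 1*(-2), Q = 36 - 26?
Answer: 17269/4 ≈ 4317.3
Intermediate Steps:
Q = 10
l(u) = 8 (l(u) = 6 + 2 = 8)
G(c) = 10/c
G(l(6)) - 1*(-4316) = 10/8 - 1*(-4316) = 10*(⅛) + 4316 = 5/4 + 4316 = 17269/4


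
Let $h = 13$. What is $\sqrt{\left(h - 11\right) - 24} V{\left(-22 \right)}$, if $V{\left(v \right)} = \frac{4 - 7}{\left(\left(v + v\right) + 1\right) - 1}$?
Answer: $\frac{3 i \sqrt{22}}{44} \approx 0.3198 i$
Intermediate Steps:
$V{\left(v \right)} = - \frac{3}{2 v}$ ($V{\left(v \right)} = - \frac{3}{\left(2 v + 1\right) - 1} = - \frac{3}{\left(1 + 2 v\right) - 1} = - \frac{3}{2 v}$)
$\sqrt{\left(h - 11\right) - 24} V{\left(-22 \right)} = \sqrt{\left(13 - 11\right) - 24} \left(- \frac{3}{2 \left(-22\right)}\right) = \sqrt{\left(13 - 11\right) - 24} \left(\left(- \frac{3}{2}\right) \left(- \frac{1}{22}\right)\right) = \sqrt{2 - 24} \cdot \frac{3}{44} = \sqrt{-22} \cdot \frac{3}{44} = i \sqrt{22} \cdot \frac{3}{44} = \frac{3 i \sqrt{22}}{44}$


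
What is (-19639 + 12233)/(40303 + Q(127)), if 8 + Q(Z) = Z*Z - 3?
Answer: -7406/56421 ≈ -0.13126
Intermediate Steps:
Q(Z) = -11 + Z**2 (Q(Z) = -8 + (Z*Z - 3) = -8 + (Z**2 - 3) = -8 + (-3 + Z**2) = -11 + Z**2)
(-19639 + 12233)/(40303 + Q(127)) = (-19639 + 12233)/(40303 + (-11 + 127**2)) = -7406/(40303 + (-11 + 16129)) = -7406/(40303 + 16118) = -7406/56421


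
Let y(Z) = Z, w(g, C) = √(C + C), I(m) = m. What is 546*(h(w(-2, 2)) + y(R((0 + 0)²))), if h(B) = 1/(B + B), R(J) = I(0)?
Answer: 273/2 ≈ 136.50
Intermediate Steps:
R(J) = 0
w(g, C) = √2*√C (w(g, C) = √(2*C) = √2*√C)
h(B) = 1/(2*B)
546*(h(w(-2, 2)) + y(R((0 + 0)²))) = 546*(1/(2*((√2*√2))) + 0) = 546*((½)/2 + 0) = 546*((½)*(½) + 0) = 546*(¼ + 0) = 546*(¼) = 273/2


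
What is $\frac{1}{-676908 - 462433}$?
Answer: $- \frac{1}{1139341} \approx -8.777 \cdot 10^{-7}$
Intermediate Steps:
$\frac{1}{-676908 - 462433} = \frac{1}{-1139341} = - \frac{1}{1139341}$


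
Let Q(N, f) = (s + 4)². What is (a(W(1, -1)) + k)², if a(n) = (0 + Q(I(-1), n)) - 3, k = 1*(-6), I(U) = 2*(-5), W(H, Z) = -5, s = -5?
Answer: 64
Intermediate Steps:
I(U) = -10
k = -6
Q(N, f) = 1 (Q(N, f) = (-5 + 4)² = (-1)² = 1)
a(n) = -2 (a(n) = (0 + 1) - 3 = 1 - 3 = -2)
(a(W(1, -1)) + k)² = (-2 - 6)² = (-8)² = 64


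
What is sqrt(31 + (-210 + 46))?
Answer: I*sqrt(133) ≈ 11.533*I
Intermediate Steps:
sqrt(31 + (-210 + 46)) = sqrt(31 - 164) = sqrt(-133) = I*sqrt(133)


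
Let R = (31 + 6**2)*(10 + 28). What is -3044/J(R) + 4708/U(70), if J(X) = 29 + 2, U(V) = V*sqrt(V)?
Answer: -3044/31 + 1177*sqrt(70)/1225 ≈ -90.155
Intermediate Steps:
U(V) = V**(3/2)
R = 2546 (R = (31 + 36)*38 = 67*38 = 2546)
J(X) = 31
-3044/J(R) + 4708/U(70) = -3044/31 + 4708/(70**(3/2)) = -3044*1/31 + 4708/((70*sqrt(70))) = -3044/31 + 4708*(sqrt(70)/4900) = -3044/31 + 1177*sqrt(70)/1225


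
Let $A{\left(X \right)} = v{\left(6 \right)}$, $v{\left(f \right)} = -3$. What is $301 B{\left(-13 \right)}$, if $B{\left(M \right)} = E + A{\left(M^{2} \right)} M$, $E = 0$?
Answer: $11739$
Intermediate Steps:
$A{\left(X \right)} = -3$
$B{\left(M \right)} = - 3 M$ ($B{\left(M \right)} = 0 - 3 M = - 3 M$)
$301 B{\left(-13 \right)} = 301 \left(\left(-3\right) \left(-13\right)\right) = 301 \cdot 39 = 11739$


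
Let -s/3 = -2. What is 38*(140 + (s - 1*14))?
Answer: 5016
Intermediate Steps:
s = 6 (s = -3*(-2) = 6)
38*(140 + (s - 1*14)) = 38*(140 + (6 - 1*14)) = 38*(140 + (6 - 14)) = 38*(140 - 8) = 38*132 = 5016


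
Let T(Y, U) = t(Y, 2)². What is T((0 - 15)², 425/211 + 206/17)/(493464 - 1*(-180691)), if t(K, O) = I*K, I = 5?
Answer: 253125/134831 ≈ 1.8773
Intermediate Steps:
t(K, O) = 5*K
T(Y, U) = 25*Y² (T(Y, U) = (5*Y)² = 25*Y²)
T((0 - 15)², 425/211 + 206/17)/(493464 - 1*(-180691)) = (25*((0 - 15)²)²)/(493464 - 1*(-180691)) = (25*((-15)²)²)/(493464 + 180691) = (25*225²)/674155 = (25*50625)*(1/674155) = 1265625*(1/674155) = 253125/134831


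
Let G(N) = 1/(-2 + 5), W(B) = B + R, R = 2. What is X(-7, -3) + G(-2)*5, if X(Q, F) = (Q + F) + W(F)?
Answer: -28/3 ≈ -9.3333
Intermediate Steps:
W(B) = 2 + B (W(B) = B + 2 = 2 + B)
G(N) = ⅓ (G(N) = 1/3 = ⅓)
X(Q, F) = 2 + Q + 2*F (X(Q, F) = (Q + F) + (2 + F) = (F + Q) + (2 + F) = 2 + Q + 2*F)
X(-7, -3) + G(-2)*5 = (2 - 7 + 2*(-3)) + (⅓)*5 = (2 - 7 - 6) + 5/3 = -11 + 5/3 = -28/3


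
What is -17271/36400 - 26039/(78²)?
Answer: -1557539/327600 ≈ -4.7544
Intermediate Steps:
-17271/36400 - 26039/(78²) = -17271*1/36400 - 26039/6084 = -17271/36400 - 26039*1/6084 = -17271/36400 - 2003/468 = -1557539/327600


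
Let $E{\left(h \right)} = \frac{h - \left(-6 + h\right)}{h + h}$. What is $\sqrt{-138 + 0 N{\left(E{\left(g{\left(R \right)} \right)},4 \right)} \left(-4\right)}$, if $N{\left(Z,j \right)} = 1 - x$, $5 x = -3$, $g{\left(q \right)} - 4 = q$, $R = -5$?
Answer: $i \sqrt{138} \approx 11.747 i$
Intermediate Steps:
$g{\left(q \right)} = 4 + q$
$x = - \frac{3}{5}$ ($x = \frac{1}{5} \left(-3\right) = - \frac{3}{5} \approx -0.6$)
$E{\left(h \right)} = \frac{3}{h}$ ($E{\left(h \right)} = \frac{6}{2 h} = 6 \frac{1}{2 h} = \frac{3}{h}$)
$N{\left(Z,j \right)} = \frac{8}{5}$ ($N{\left(Z,j \right)} = 1 - - \frac{3}{5} = 1 + \frac{3}{5} = \frac{8}{5}$)
$\sqrt{-138 + 0 N{\left(E{\left(g{\left(R \right)} \right)},4 \right)} \left(-4\right)} = \sqrt{-138 + 0 \cdot \frac{8}{5} \left(-4\right)} = \sqrt{-138 + 0 \left(-4\right)} = \sqrt{-138 + 0} = \sqrt{-138} = i \sqrt{138}$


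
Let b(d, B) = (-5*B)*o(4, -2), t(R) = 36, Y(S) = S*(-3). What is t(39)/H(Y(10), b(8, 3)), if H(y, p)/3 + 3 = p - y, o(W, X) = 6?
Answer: -4/21 ≈ -0.19048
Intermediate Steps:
Y(S) = -3*S
b(d, B) = -30*B (b(d, B) = -5*B*6 = -30*B)
H(y, p) = -9 - 3*y + 3*p (H(y, p) = -9 + 3*(p - y) = -9 + (-3*y + 3*p) = -9 - 3*y + 3*p)
t(39)/H(Y(10), b(8, 3)) = 36/(-9 - (-9)*10 + 3*(-30*3)) = 36/(-9 - 3*(-30) + 3*(-90)) = 36/(-9 + 90 - 270) = 36/(-189) = 36*(-1/189) = -4/21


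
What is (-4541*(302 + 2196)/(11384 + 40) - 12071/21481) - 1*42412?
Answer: -5325832937045/122699472 ≈ -43406.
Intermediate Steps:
(-4541*(302 + 2196)/(11384 + 40) - 12071/21481) - 1*42412 = (-4541/(11424/2498) - 12071*1/21481) - 42412 = (-4541/(11424*(1/2498)) - 12071/21481) - 42412 = (-4541/5712/1249 - 12071/21481) - 42412 = (-4541*1249/5712 - 12071/21481) - 42412 = (-5671709/5712 - 12071/21481) - 42412 = -121902930581/122699472 - 42412 = -5325832937045/122699472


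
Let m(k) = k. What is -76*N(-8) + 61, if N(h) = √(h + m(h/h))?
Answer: 61 - 76*I*√7 ≈ 61.0 - 201.08*I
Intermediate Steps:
N(h) = √(1 + h) (N(h) = √(h + h/h) = √(h + 1) = √(1 + h))
-76*N(-8) + 61 = -76*√(1 - 8) + 61 = -76*I*√7 + 61 = 61 - 76*I*√7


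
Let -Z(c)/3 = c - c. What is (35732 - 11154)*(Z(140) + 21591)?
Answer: 530663598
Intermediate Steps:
Z(c) = 0 (Z(c) = -3*(c - c) = -3*0 = 0)
(35732 - 11154)*(Z(140) + 21591) = (35732 - 11154)*(0 + 21591) = 24578*21591 = 530663598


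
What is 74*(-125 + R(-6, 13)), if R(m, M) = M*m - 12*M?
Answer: -26566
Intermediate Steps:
R(m, M) = -12*M + M*m
74*(-125 + R(-6, 13)) = 74*(-125 + 13*(-12 - 6)) = 74*(-125 + 13*(-18)) = 74*(-125 - 234) = 74*(-359) = -26566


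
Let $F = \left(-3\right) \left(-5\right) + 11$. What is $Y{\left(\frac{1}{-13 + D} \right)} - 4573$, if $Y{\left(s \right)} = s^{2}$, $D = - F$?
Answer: $- \frac{6955532}{1521} \approx -4573.0$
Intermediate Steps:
$F = 26$ ($F = 15 + 11 = 26$)
$D = -26$ ($D = \left(-1\right) 26 = -26$)
$Y{\left(\frac{1}{-13 + D} \right)} - 4573 = \left(\frac{1}{-13 - 26}\right)^{2} - 4573 = \left(\frac{1}{-39}\right)^{2} - 4573 = \left(- \frac{1}{39}\right)^{2} - 4573 = \frac{1}{1521} - 4573 = - \frac{6955532}{1521}$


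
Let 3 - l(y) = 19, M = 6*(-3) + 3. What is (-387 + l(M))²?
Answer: 162409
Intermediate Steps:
M = -15 (M = -18 + 3 = -15)
l(y) = -16 (l(y) = 3 - 1*19 = 3 - 19 = -16)
(-387 + l(M))² = (-387 - 16)² = (-403)² = 162409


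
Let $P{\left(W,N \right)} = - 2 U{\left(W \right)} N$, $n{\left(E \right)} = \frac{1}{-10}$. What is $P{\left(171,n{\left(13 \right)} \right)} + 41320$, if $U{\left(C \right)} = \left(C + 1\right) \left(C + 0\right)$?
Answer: $\frac{236012}{5} \approx 47202.0$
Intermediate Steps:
$n{\left(E \right)} = - \frac{1}{10}$
$U{\left(C \right)} = C \left(1 + C\right)$ ($U{\left(C \right)} = \left(1 + C\right) C = C \left(1 + C\right)$)
$P{\left(W,N \right)} = - 2 N W \left(1 + W\right)$ ($P{\left(W,N \right)} = - 2 W \left(1 + W\right) N = - 2 N W \left(1 + W\right)$)
$P{\left(171,n{\left(13 \right)} \right)} + 41320 = \left(-2\right) \left(- \frac{1}{10}\right) 171 \left(1 + 171\right) + 41320 = \left(-2\right) \left(- \frac{1}{10}\right) 171 \cdot 172 + 41320 = \frac{29412}{5} + 41320 = \frac{236012}{5}$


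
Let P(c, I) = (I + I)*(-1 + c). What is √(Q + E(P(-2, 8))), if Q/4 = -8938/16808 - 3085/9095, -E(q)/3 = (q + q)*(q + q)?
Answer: I*√403864746321639229/3821719 ≈ 166.29*I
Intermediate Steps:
P(c, I) = 2*I*(-1 + c) (P(c, I) = (2*I)*(-1 + c) = 2*I*(-1 + c))
E(q) = -12*q² (E(q) = -3*(q + q)*(q + q) = -3*2*q*2*q = -12*q²)
Q = -13314379/3821719 (Q = 4*(-8938/16808 - 3085/9095) = 4*(-8938*1/16808 - 3085*1/9095) = 4*(-4469/8404 - 617/1819) = 4*(-13314379/15286876) = -13314379/3821719 ≈ -3.4839)
√(Q + E(P(-2, 8))) = √(-13314379/3821719 - 12*256*(-1 - 2)²) = √(-13314379/3821719 - 12*(2*8*(-3))²) = √(-13314379/3821719 - 12*(-48)²) = √(-13314379/3821719 - 12*2304) = √(-13314379/3821719 - 27648) = √(-105676201291/3821719) = I*√403864746321639229/3821719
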